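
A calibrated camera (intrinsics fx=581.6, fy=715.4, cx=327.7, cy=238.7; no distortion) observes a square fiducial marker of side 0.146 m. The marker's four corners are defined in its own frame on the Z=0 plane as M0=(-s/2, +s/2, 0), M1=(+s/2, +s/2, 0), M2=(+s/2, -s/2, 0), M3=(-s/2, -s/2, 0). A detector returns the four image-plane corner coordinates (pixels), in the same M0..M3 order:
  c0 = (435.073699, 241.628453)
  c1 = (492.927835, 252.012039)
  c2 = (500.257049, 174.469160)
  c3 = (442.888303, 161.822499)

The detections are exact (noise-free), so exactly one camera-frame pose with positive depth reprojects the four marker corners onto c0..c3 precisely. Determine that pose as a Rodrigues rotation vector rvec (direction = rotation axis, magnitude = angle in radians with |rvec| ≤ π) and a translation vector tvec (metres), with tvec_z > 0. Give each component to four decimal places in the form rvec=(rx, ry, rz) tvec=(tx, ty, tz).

rvec=(-0.0236, -0.2705, 0.1321) tvec=(0.3174, -0.0573, 1.3136)

Intrinsics K: fx=581.6, fy=715.4, cx=327.7, cy=238.7
Marker side s = 0.146 m; corners in marker frame (Z=0):
  M0 = (-0.0730, +0.0730, 0)
  M1 = (+0.0730, +0.0730, 0)
  M2 = (+0.0730, -0.0730, 0)
  M3 = (-0.0730, -0.0730, 0)
Detected image corners:
  c0 = (435.073699, 241.628453) px
  c1 = (492.927835, 252.012039) px
  c2 = (500.257049, 174.469160) px
  c3 = (442.888303, 161.822499) px
Planar DLT: solve 8×8 A·h = b for H (H[2,2]=1):
  H  [+488.89595 -66.43852 +468.21925]
  H  [+120.71474 +532.27584 +207.47814]
  H  [+0.20159 -0.03121 +1.00000]
B = K⁻¹H; ‖b₁‖=0.761245, ‖b₂‖=0.761245; λ = 2/(‖b₁‖+‖b₂‖) = 1.313637, sign → tz>0 ⇒ λ=+1.313637
r₁ = λ·B[:,0] = (+0.95504,+0.13330,+0.26482); r₂ = λ·B[:,1] = (-0.12696,+0.99106,-0.04100)
r₃ = r₁×r₂ = (-0.26791,+0.00554,+0.96343); SVD([r₁ r₂ r₃]) → R = UVᵀ:
  R  [+0.95504 -0.12696 -0.26791]
  R  [+0.13330 +0.99106 +0.00554]
  R  [+0.26482 -0.04100 +0.96343]
t = (+0.31739, -0.05733, +1.31364) m
tr R = 2.909528; θ = arccos((tr R − 1)/2) = 0.301931 rad = 17.299°
axis k = ((R−Rᵀ)₃₂, (R−Rᵀ)₁₃, (R−Rᵀ)₂₁) / (2 sinθ) = (-0.078251, -0.895751, +0.437614)
rvec = θ·k = (-0.023627, -0.270455, +0.132129)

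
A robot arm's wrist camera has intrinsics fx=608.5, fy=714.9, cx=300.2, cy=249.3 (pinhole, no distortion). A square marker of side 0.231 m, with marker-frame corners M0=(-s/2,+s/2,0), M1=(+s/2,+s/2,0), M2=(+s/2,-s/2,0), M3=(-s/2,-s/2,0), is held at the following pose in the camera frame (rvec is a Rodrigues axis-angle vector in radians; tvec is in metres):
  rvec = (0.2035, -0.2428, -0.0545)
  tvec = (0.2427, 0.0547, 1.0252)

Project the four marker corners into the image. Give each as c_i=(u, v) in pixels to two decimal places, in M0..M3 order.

Intrinsics K: fx=608.5, fy=714.9, cx=300.2, cy=249.3
Marker side s = 0.231 m; corners in marker frame (Z=0):
  M0 = (-0.1155, +0.1155, 0)
  M1 = (+0.1155, +0.1155, 0)
  M2 = (+0.1155, -0.1155, 0)
  M3 = (-0.1155, -0.1155, 0)
rvec = (0.2035, -0.2428, -0.0545), |rvec| = θ = 0.32146 rad = 18.418°
Rodrigues: sinθ=0.31595, 1−cosθ=0.05122; R = I + sinθ·[k]× + (1−cosθ)·[k]×²:
    [+0.96930 +0.02907 -0.24414]
    [-0.07806 +0.97800 -0.19345]
    [+0.23314 +0.20657 +0.95025]
t = (0.2427, 0.0547, 1.0252) m
M0: Pc = R·M0+t = (+0.13410, +0.17667, +1.02213); u = 608.5·(+0.13410)/1.02213 + 300.2 = 380.0350, v = 714.9·(+0.17667)/1.02213 + 249.3 = 372.8700
M1: Pc = R·M1+t = (+0.35801, +0.15864, +1.07599); u = 608.5·(+0.35801)/1.07599 + 300.2 = 502.6659, v = 714.9·(+0.15864)/1.07599 + 249.3 = 354.7046
M2: Pc = R·M2+t = (+0.35130, -0.06727, +1.02827); u = 608.5·(+0.35130)/1.02827 + 300.2 = 508.0873, v = 714.9·(-0.06727)/1.02827 + 249.3 = 202.5275
M3: Pc = R·M3+t = (+0.12739, -0.04924, +0.97441); u = 608.5·(+0.12739)/0.97441 + 300.2 = 379.7507, v = 714.9·(-0.04924)/0.97441 + 249.3 = 213.1717

c0=(380.03, 372.87) c1=(502.67, 354.70) c2=(508.09, 202.53) c3=(379.75, 213.17)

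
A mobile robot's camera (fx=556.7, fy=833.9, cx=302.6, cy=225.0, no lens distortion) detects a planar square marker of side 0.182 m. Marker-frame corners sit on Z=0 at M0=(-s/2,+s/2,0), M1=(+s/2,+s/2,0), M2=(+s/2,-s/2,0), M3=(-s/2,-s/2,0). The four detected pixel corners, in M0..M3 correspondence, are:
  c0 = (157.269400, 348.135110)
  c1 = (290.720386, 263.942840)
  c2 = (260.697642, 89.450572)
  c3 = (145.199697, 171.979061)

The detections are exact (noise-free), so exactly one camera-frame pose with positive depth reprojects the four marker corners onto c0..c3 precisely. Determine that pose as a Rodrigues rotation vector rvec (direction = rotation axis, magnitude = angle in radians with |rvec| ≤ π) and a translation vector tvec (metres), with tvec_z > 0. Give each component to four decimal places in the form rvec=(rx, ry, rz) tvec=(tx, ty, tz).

Intrinsics K: fx=556.7, fy=833.9, cx=302.6, cy=225.0
Marker side s = 0.182 m; corners in marker frame (Z=0):
  M0 = (-0.0910, +0.0910, 0)
  M1 = (+0.0910, +0.0910, 0)
  M2 = (+0.0910, -0.0910, 0)
  M3 = (-0.0910, -0.0910, 0)
Detected image corners:
  c0 = (157.269400, 348.135110) px
  c1 = (290.720386, 263.942840) px
  c2 = (260.697642, 89.450572) px
  c3 = (145.199697, 171.979061) px
Planar DLT: solve 8×8 A·h = b for H (H[2,2]=1):
  H  [+616.44953 -44.03540 +211.05967]
  H  [-523.33683 +801.48128 +213.60017]
  H  [-0.30050 -0.74167 +1.00000]
B = K⁻¹H; ‖b₁‖=1.415468, ‖b₂‖=1.415468; λ = 2/(‖b₁‖+‖b₂‖) = 0.706480, sign → tz>0 ⇒ λ=+0.706480
r₁ = λ·B[:,0] = (+0.89770,-0.38609,-0.21229); r₂ = λ·B[:,1] = (+0.22893,+0.82039,-0.52397)
r₃ = r₁×r₂ = (+0.37647,+0.42177,+0.82485); SVD([r₁ r₂ r₃]) → R = UVᵀ:
  R  [+0.89770 +0.22893 +0.37647]
  R  [-0.38609 +0.82039 +0.42177]
  R  [-0.21229 -0.52397 +0.82485]
t = (-0.11617, -0.00966, +0.70648) m
tr R = 2.542945; θ = arccos((tr R − 1)/2) = 0.689644 rad = 39.514°
axis k = ((R−Rᵀ)₃₂, (R−Rᵀ)₁₃, (R−Rᵀ)₂₁) / (2 sinθ) = (-0.743204, +0.462670, -0.483306)
rvec = θ·k = (-0.512546, +0.319078, -0.333309)

rvec=(-0.5125, 0.3191, -0.3333) tvec=(-0.1162, -0.0097, 0.7065)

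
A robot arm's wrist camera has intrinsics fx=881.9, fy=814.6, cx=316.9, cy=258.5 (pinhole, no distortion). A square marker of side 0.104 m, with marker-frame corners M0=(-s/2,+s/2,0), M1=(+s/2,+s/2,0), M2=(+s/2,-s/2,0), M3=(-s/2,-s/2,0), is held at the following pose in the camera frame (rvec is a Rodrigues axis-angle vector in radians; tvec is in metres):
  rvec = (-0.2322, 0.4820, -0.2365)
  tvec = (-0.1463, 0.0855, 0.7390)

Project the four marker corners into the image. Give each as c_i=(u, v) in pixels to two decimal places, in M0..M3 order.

Intrinsics K: fx=881.9, fy=814.6, cx=316.9, cy=258.5
Marker side s = 0.104 m; corners in marker frame (Z=0):
  M0 = (-0.0520, +0.0520, 0)
  M1 = (+0.0520, +0.0520, 0)
  M2 = (+0.0520, -0.0520, 0)
  M3 = (-0.0520, -0.0520, 0)
rvec = (-0.2322, 0.4820, -0.2365), |rvec| = θ = 0.58496 rad = 33.515°
Rodrigues: sinθ=0.55216, 1−cosθ=0.16626; R = I + sinθ·[k]× + (1−cosθ)·[k]×²:
    [+0.85994 +0.16886 +0.48166]
    [-0.27762 +0.94662 +0.16379]
    [-0.42829 -0.27457 +0.86091]
t = (-0.1463, 0.0855, 0.7390) m
M0: Pc = R·M0+t = (-0.18224, +0.14916, +0.74699); u = 881.9·(-0.18224)/0.74699 + 316.9 = 101.7524, v = 814.6·(+0.14916)/0.74699 + 258.5 = 421.1607
M1: Pc = R·M1+t = (-0.09280, +0.12029, +0.70245); u = 881.9·(-0.09280)/0.70245 + 316.9 = 200.3898, v = 814.6·(+0.12029)/0.70245 + 258.5 = 397.9924
M2: Pc = R·M2+t = (-0.11036, +0.02184, +0.73101); u = 881.9·(-0.11036)/0.73101 + 316.9 = 183.7547, v = 814.6·(+0.02184)/0.73101 + 258.5 = 282.8365
M3: Pc = R·M3+t = (-0.19980, +0.05071, +0.77555); u = 881.9·(-0.19980)/0.77555 + 316.9 = 89.7046, v = 814.6·(+0.05071)/0.77555 + 258.5 = 311.7655

c0=(101.75, 421.16) c1=(200.39, 397.99) c2=(183.75, 282.84) c3=(89.70, 311.77)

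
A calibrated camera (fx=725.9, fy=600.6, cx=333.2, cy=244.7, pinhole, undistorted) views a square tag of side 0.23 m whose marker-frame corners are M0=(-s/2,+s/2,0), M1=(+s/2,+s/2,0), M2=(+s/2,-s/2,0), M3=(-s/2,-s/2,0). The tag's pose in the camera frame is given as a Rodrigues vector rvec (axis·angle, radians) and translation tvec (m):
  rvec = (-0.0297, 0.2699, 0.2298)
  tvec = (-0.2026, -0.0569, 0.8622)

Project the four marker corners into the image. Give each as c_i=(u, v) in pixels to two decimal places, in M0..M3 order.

Intrinsics K: fx=725.9, fy=600.6, cx=333.2, cy=244.7
Marker side s = 0.23 m; corners in marker frame (Z=0):
  M0 = (-0.1150, +0.1150, 0)
  M1 = (+0.1150, +0.1150, 0)
  M2 = (+0.1150, -0.1150, 0)
  M3 = (-0.1150, -0.1150, 0)
rvec = (-0.0297, 0.2699, 0.2298), |rvec| = θ = 0.35572 rad = 20.381°
Rodrigues: sinθ=0.34826, 1−cosθ=0.06260; R = I + sinθ·[k]× + (1−cosθ)·[k]×²:
    [+0.93783 -0.22895 +0.26087]
    [+0.22102 +0.97344 +0.05976]
    [-0.26762 +0.00161 +0.96352]
t = (-0.2026, -0.0569, 0.8622) m
M0: Pc = R·M0+t = (-0.33678, +0.02963, +0.89316); u = 725.9·(-0.33678)/0.89316 + 333.2 = 59.4884, v = 600.6·(+0.02963)/0.89316 + 244.7 = 264.6232
M1: Pc = R·M1+t = (-0.12108, +0.08046, +0.83161); u = 725.9·(-0.12108)/0.83161 + 333.2 = 227.5122, v = 600.6·(+0.08046)/0.83161 + 244.7 = 302.8111
M2: Pc = R·M2+t = (-0.06842, -0.14343, +0.83124); u = 725.9·(-0.06842)/0.83124 + 333.2 = 273.4505, v = 600.6·(-0.14343)/0.83124 + 244.7 = 141.0680
M3: Pc = R·M3+t = (-0.28412, -0.19426, +0.89279); u = 725.9·(-0.28412)/0.89279 + 333.2 = 102.1900, v = 600.6·(-0.19426)/0.89279 + 244.7 = 114.0155

c0=(59.49, 264.62) c1=(227.51, 302.81) c2=(273.45, 141.07) c3=(102.19, 114.02)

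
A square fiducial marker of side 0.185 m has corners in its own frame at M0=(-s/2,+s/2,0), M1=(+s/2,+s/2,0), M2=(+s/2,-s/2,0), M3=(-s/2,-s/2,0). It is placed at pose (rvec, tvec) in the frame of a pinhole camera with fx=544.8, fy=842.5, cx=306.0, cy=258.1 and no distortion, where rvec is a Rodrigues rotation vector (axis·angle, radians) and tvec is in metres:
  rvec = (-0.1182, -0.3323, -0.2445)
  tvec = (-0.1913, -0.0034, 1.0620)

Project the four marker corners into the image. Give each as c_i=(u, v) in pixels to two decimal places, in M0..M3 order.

c0=(171.75, 345.22) c1=(264.45, 308.98) c2=(241.48, 171.80) c3=(148.63, 199.32)

Intrinsics K: fx=544.8, fy=842.5, cx=306.0, cy=258.1
Marker side s = 0.185 m; corners in marker frame (Z=0):
  M0 = (-0.0925, +0.0925, 0)
  M1 = (+0.0925, +0.0925, 0)
  M2 = (+0.0925, -0.0925, 0)
  M3 = (-0.0925, -0.0925, 0)
rvec = (-0.1182, -0.3323, -0.2445), |rvec| = θ = 0.42916 rad = 24.589°
Rodrigues: sinθ=0.41610, 1−cosθ=0.09068; R = I + sinθ·[k]× + (1−cosθ)·[k]×²:
    [+0.91620 +0.25640 -0.30796]
    [-0.21772 +0.96369 +0.15461]
    [+0.33642 -0.07460 +0.93875]
t = (-0.1913, -0.0034, 1.0620) m
M0: Pc = R·M0+t = (-0.25233, +0.10588, +1.02398); u = 544.8·(-0.25233)/1.02398 + 306.0 = 171.7495, v = 842.5·(+0.10588)/1.02398 + 258.1 = 345.2153
M1: Pc = R·M1+t = (-0.08283, +0.06560, +1.08622); u = 544.8·(-0.08283)/1.08622 + 306.0 = 264.4538, v = 842.5·(+0.06560)/1.08622 + 258.1 = 308.9823
M2: Pc = R·M2+t = (-0.13027, -0.11268, +1.10002); u = 544.8·(-0.13027)/1.10002 + 306.0 = 241.4824, v = 842.5·(-0.11268)/1.10002 + 258.1 = 171.7985
M3: Pc = R·M3+t = (-0.29977, -0.07240, +1.03778); u = 544.8·(-0.29977)/1.03778 + 306.0 = 148.6333, v = 842.5·(-0.07240)/1.03778 + 258.1 = 199.3224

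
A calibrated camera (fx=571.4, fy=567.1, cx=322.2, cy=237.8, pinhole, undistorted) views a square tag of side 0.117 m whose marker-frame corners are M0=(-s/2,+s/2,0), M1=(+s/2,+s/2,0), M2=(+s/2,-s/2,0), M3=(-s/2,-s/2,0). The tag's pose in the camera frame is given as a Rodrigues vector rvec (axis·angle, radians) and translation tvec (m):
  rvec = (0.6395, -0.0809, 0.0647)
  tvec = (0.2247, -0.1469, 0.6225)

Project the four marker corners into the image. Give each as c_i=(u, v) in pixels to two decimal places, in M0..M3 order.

c0=(463.83, 148.92) c1=(561.79, 153.94) c2=(599.42, 54.62) c3=(490.50, 47.09)

Intrinsics K: fx=571.4, fy=567.1, cx=322.2, cy=237.8
Marker side s = 0.117 m; corners in marker frame (Z=0):
  M0 = (-0.0585, +0.0585, 0)
  M1 = (+0.0585, +0.0585, 0)
  M2 = (+0.0585, -0.0585, 0)
  M3 = (-0.0585, -0.0585, 0)
rvec = (0.6395, -0.0809, 0.0647), |rvec| = θ = 0.64784 rad = 37.118°
Rodrigues: sinθ=0.60346, 1−cosθ=0.20261; R = I + sinθ·[k]× + (1−cosθ)·[k]×²:
    [+0.99482 -0.08524 -0.05538]
    [+0.03529 +0.80055 -0.59822]
    [+0.09533 +0.59317 +0.79941]
t = (0.2247, -0.1469, 0.6225) m
M0: Pc = R·M0+t = (+0.16152, -0.10213, +0.65162); u = 571.4·(+0.16152)/0.65162 + 322.2 = 463.8315, v = 567.1·(-0.10213)/0.65162 + 237.8 = 148.9154
M1: Pc = R·M1+t = (+0.27791, -0.09800, +0.66278); u = 571.4·(+0.27791)/0.66278 + 322.2 = 561.7946, v = 567.1·(-0.09800)/0.66278 + 237.8 = 153.9444
M2: Pc = R·M2+t = (+0.28788, -0.19167, +0.59338); u = 571.4·(+0.28788)/0.59338 + 322.2 = 599.4216, v = 567.1·(-0.19167)/0.59338 + 237.8 = 54.6200
M3: Pc = R·M3+t = (+0.17149, -0.19580, +0.58222); u = 571.4·(+0.17149)/0.58222 + 322.2 = 490.5021, v = 567.1·(-0.19580)/0.58222 + 237.8 = 47.0887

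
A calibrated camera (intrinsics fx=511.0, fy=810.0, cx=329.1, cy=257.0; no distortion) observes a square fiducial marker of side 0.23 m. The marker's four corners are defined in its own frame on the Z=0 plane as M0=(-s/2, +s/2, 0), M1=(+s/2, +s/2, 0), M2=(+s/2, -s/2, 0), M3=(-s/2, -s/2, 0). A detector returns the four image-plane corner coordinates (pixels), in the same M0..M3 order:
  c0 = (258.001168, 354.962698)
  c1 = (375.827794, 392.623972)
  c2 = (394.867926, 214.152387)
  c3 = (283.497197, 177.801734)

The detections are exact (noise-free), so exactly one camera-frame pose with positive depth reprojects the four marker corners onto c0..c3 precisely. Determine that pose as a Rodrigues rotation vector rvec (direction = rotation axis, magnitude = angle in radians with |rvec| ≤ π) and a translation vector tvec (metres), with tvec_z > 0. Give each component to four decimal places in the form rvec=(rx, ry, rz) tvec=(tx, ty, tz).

Intrinsics K: fx=511.0, fy=810.0, cx=329.1, cy=257.0
Marker side s = 0.23 m; corners in marker frame (Z=0):
  M0 = (-0.1150, +0.1150, 0)
  M1 = (+0.1150, +0.1150, 0)
  M2 = (+0.1150, -0.1150, 0)
  M3 = (-0.1150, -0.1150, 0)
Detected image corners:
  c0 = (258.001168, 354.962698) px
  c1 = (375.827794, 392.623972) px
  c2 = (394.867926, 214.152387) px
  c3 = (283.497197, 177.801734) px
Planar DLT: solve 8×8 A·h = b for H (H[2,2]=1):
  H  [+503.83340 -175.97899 +328.47749]
  H  [+165.99906 +704.34918 +282.45574]
  H  [+0.01819 -0.24140 +1.00000]
B = K⁻¹H; ‖b₁‖=0.994574, ‖b₂‖=0.994574; λ = 2/(‖b₁‖+‖b₂‖) = 1.005455, sign → tz>0 ⇒ λ=+1.005455
r₁ = λ·B[:,0] = (+0.97957,+0.20025,+0.01829); r₂ = λ·B[:,1] = (-0.18994,+0.95132,-0.24272)
r₃ = r₁×r₂ = (-0.06601,+0.23428,+0.96992); SVD([r₁ r₂ r₃]) → R = UVᵀ:
  R  [+0.97957 -0.18994 -0.06601]
  R  [+0.20025 +0.95132 +0.23428]
  R  [+0.01829 -0.24272 +0.96992]
t = (-0.00122, +0.03160, +1.00546) m
tr R = 2.900819; θ = arccos((tr R − 1)/2) = 0.316246 rad = 18.120°
axis k = ((R−Rᵀ)₃₂, (R−Rᵀ)₁₃, (R−Rᵀ)₂₁) / (2 sinθ) = (-0.766878, -0.135524, +0.627321)
rvec = θ·k = (-0.242522, -0.042859, +0.198388)

rvec=(-0.2425, -0.0429, 0.1984) tvec=(-0.0012, 0.0316, 1.0055)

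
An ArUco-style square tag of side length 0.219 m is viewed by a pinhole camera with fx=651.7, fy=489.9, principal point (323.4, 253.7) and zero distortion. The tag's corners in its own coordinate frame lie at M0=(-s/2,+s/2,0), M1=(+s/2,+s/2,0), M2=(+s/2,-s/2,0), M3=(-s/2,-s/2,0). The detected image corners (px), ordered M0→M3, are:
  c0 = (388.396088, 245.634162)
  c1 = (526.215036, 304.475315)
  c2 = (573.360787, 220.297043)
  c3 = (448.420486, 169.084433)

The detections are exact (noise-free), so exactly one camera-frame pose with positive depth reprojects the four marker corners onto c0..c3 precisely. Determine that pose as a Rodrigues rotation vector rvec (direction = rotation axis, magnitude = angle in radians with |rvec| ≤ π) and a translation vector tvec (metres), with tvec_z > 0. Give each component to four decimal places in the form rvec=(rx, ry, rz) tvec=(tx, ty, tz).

Intrinsics K: fx=651.7, fy=489.9, cx=323.4, cy=253.7
Marker side s = 0.219 m; corners in marker frame (Z=0):
  M0 = (-0.1095, +0.1095, 0)
  M1 = (+0.1095, +0.1095, 0)
  M2 = (+0.1095, -0.1095, 0)
  M3 = (-0.1095, -0.1095, 0)
Detected image corners:
  c0 = (388.396088, 245.634162) px
  c1 = (526.215036, 304.475315) px
  c2 = (573.360787, 220.297043) px
  c3 = (448.420486, 169.084433) px
Planar DLT: solve 8×8 A·h = b for H (H[2,2]=1):
  H  [+550.29159 -481.28195 +484.81617]
  H  [+227.02371 +252.13144 +232.42620]
  H  [-0.09924 -0.48809 +1.00000]
B = K⁻¹H; ‖b₁‖=1.036084, ‖b₂‖=1.036084; λ = 2/(‖b₁‖+‖b₂‖) = 0.965173, sign → tz>0 ⇒ λ=+0.965173
r₁ = λ·B[:,0] = (+0.86252,+0.49687,-0.09579); r₂ = λ·B[:,1] = (-0.47901,+0.74069,-0.47109)
r₃ = r₁×r₂ = (-0.16312,+0.45221,+0.87687); SVD([r₁ r₂ r₃]) → R = UVᵀ:
  R  [+0.86252 -0.47901 -0.16312]
  R  [+0.49687 +0.74069 +0.45221]
  R  [-0.09579 -0.47109 +0.87687]
t = (+0.23906, -0.04191, +0.96517) m
tr R = 2.480083; θ = arccos((tr R − 1)/2) = 0.737664 rad = 42.265°
axis k = ((R−Rᵀ)₃₂, (R−Rᵀ)₁₃, (R−Rᵀ)₂₁) / (2 sinθ) = (-0.686401, -0.050058, +0.725498)
rvec = θ·k = (-0.506334, -0.036926, +0.535174)

rvec=(-0.5063, -0.0369, 0.5352) tvec=(0.2391, -0.0419, 0.9652)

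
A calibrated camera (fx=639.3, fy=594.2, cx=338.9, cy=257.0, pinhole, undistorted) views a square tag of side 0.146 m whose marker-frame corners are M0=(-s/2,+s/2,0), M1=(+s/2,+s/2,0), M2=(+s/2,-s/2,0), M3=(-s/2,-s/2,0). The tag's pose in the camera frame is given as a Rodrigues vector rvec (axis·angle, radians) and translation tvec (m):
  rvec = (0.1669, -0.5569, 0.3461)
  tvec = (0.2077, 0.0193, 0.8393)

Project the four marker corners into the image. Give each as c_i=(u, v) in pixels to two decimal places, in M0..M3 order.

c0=(436.81, 306.51) c1=(511.81, 329.12) c2=(552.56, 237.70) c3=(480.77, 205.71)

Intrinsics K: fx=639.3, fy=594.2, cx=338.9, cy=257.0
Marker side s = 0.146 m; corners in marker frame (Z=0):
  M0 = (-0.0730, +0.0730, 0)
  M1 = (+0.0730, +0.0730, 0)
  M2 = (+0.0730, -0.0730, 0)
  M3 = (-0.0730, -0.0730, 0)
rvec = (0.1669, -0.5569, 0.3461), |rvec| = θ = 0.67659 rad = 38.766°
Rodrigues: sinθ=0.62614, 1−cosθ=0.22029; R = I + sinθ·[k]× + (1−cosθ)·[k]×²:
    [+0.79311 -0.36502 -0.48758]
    [+0.27556 +0.92895 -0.24721]
    [+0.54317 +0.06170 +0.83735]
t = (0.2077, 0.0193, 0.8393) m
M0: Pc = R·M0+t = (+0.12316, +0.06700, +0.80415); u = 639.3·(+0.12316)/0.80415 + 338.9 = 436.8090, v = 594.2·(+0.06700)/0.80415 + 257.0 = 306.5053
M1: Pc = R·M1+t = (+0.23895, +0.10723, +0.88346); u = 639.3·(+0.23895)/0.88346 + 338.9 = 511.8134, v = 594.2·(+0.10723)/0.88346 + 257.0 = 329.1213
M2: Pc = R·M2+t = (+0.29224, -0.02840, +0.87445); u = 639.3·(+0.29224)/0.87445 + 338.9 = 552.5567, v = 594.2·(-0.02840)/0.87445 + 257.0 = 237.7036
M3: Pc = R·M3+t = (+0.17645, -0.06863, +0.79514); u = 639.3·(+0.17645)/0.79514 + 338.9 = 480.7659, v = 594.2·(-0.06863)/0.79514 + 257.0 = 205.7139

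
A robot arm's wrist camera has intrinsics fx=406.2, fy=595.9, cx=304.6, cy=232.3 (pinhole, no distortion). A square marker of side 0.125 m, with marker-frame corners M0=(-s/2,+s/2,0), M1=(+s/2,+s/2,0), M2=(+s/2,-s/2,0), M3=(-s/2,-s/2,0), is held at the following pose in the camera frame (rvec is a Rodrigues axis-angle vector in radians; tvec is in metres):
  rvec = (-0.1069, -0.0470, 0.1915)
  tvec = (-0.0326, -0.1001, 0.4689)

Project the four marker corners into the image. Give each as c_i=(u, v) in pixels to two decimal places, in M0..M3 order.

Intrinsics K: fx=406.2, fy=595.9, cx=304.6, cy=232.3
Marker side s = 0.125 m; corners in marker frame (Z=0):
  M0 = (-0.0625, +0.0625, 0)
  M1 = (+0.0625, +0.0625, 0)
  M2 = (+0.0625, -0.0625, 0)
  M3 = (-0.0625, -0.0625, 0)
rvec = (-0.1069, -0.0470, 0.1915), |rvec| = θ = 0.22430 rad = 12.851°
Rodrigues: sinθ=0.22242, 1−cosθ=0.02505; R = I + sinθ·[k]× + (1−cosθ)·[k]×²:
    [+0.98064 -0.18740 -0.05680]
    [+0.19240 +0.97605 +0.10152]
    [+0.03641 -0.11049 +0.99321]
t = (-0.0326, -0.1001, 0.4689) m
M0: Pc = R·M0+t = (-0.10560, -0.05112, +0.45972); u = 406.2·(-0.10560)/0.45972 + 304.6 = 211.2915, v = 595.9·(-0.05112)/0.45972 + 232.3 = 166.0345
M1: Pc = R·M1+t = (+0.01698, -0.02707, +0.46427); u = 406.2·(+0.01698)/0.46427 + 304.6 = 319.4542, v = 595.9·(-0.02707)/0.46427 + 232.3 = 197.5528
M2: Pc = R·M2+t = (+0.04040, -0.14908, +0.47808); u = 406.2·(+0.04040)/0.47808 + 304.6 = 338.9277, v = 595.9·(-0.14908)/0.47808 + 232.3 = 46.4829
M3: Pc = R·M3+t = (-0.08218, -0.17313, +0.47353); u = 406.2·(-0.08218)/0.47353 + 304.6 = 234.1068, v = 595.9·(-0.17313)/0.47353 + 232.3 = 14.4317

c0=(211.29, 166.03) c1=(319.45, 197.55) c2=(338.93, 46.48) c3=(234.11, 14.43)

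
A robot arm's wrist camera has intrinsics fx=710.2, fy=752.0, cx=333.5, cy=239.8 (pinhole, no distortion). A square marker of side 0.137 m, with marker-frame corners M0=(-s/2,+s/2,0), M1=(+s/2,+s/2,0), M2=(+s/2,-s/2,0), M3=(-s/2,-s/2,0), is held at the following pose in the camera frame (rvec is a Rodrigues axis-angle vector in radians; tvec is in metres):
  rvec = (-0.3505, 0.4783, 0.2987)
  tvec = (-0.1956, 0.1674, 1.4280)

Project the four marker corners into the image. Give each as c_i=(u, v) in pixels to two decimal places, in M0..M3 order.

Intrinsics K: fx=710.2, fy=752.0, cx=333.5, cy=239.8
Marker side s = 0.137 m; corners in marker frame (Z=0):
  M0 = (-0.0685, +0.0685, 0)
  M1 = (+0.0685, +0.0685, 0)
  M2 = (+0.0685, -0.0685, 0)
  M3 = (-0.0685, -0.0685, 0)
rvec = (-0.3505, 0.4783, 0.2987), |rvec| = θ = 0.66396 rad = 38.042°
Rodrigues: sinθ=0.61624, 1−cosθ=0.21244; R = I + sinθ·[k]× + (1−cosθ)·[k]×²:
    [+0.84676 -0.35802 +0.39347]
    [+0.19644 +0.89780 +0.39416]
    [-0.49438 -0.25646 +0.83055]
t = (-0.1956, 0.1674, 1.4280) m
M0: Pc = R·M0+t = (-0.27813, +0.21544, +1.44430); u = 710.2·(-0.27813)/1.44430 + 333.5 = 196.7372, v = 752.0·(+0.21544)/1.44430 + 239.8 = 351.9744
M1: Pc = R·M1+t = (-0.16212, +0.24236, +1.37657); u = 710.2·(-0.16212)/1.37657 + 333.5 = 249.8582, v = 752.0·(+0.24236)/1.37657 + 239.8 = 372.1957
M2: Pc = R·M2+t = (-0.11307, +0.11936, +1.41170); u = 710.2·(-0.11307)/1.41170 + 333.5 = 276.6154, v = 752.0·(+0.11936)/1.41170 + 239.8 = 303.3803
M3: Pc = R·M3+t = (-0.22908, +0.09244, +1.47943); u = 710.2·(-0.22908)/1.47943 + 333.5 = 223.5310, v = 752.0·(+0.09244)/1.47943 + 239.8 = 286.7896

c0=(196.74, 351.97) c1=(249.86, 372.20) c2=(276.62, 303.38) c3=(223.53, 286.79)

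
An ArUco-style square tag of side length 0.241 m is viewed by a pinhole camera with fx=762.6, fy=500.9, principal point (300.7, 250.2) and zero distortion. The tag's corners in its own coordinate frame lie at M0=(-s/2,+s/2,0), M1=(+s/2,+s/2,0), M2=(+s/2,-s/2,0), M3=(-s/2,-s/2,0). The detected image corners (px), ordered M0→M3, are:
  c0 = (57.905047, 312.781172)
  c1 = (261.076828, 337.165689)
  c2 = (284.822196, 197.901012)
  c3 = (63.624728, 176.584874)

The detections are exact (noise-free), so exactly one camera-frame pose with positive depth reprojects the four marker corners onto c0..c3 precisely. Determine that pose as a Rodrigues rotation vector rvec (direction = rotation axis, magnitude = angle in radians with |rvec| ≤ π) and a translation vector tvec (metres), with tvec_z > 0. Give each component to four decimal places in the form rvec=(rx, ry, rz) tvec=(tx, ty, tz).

Intrinsics K: fx=762.6, fy=500.9, cx=300.7, cy=250.2
Marker side s = 0.241 m; corners in marker frame (Z=0):
  M0 = (-0.1205, +0.1205, 0)
  M1 = (+0.1205, +0.1205, 0)
  M2 = (+0.1205, -0.1205, 0)
  M3 = (-0.1205, -0.1205, 0)
Detected image corners:
  c0 = (57.905047, 312.781172) px
  c1 = (261.076828, 337.165689) px
  c2 = (284.822196, 197.901012) px
  c3 = (63.624728, 176.584874) px
Planar DLT: solve 8×8 A·h = b for H (H[2,2]=1):
  H  [+853.99656 -3.36961 +164.64606]
  H  [+56.86477 +659.00667 +258.74196]
  H  [-0.14920 +0.34214 +1.00000]
B = K⁻¹H; ‖b₁‖=1.202878, ‖b₂‖=1.202878; λ = 2/(‖b₁‖+‖b₂‖) = 0.831340, sign → tz>0 ⇒ λ=+0.831340
r₁ = λ·B[:,0] = (+0.97988,+0.15634,-0.12404); r₂ = λ·B[:,1] = (-0.11583,+0.95167,+0.28444)
r₃ = r₁×r₂ = (+0.16251,-0.26435,+0.95064); SVD([r₁ r₂ r₃]) → R = UVᵀ:
  R  [+0.97988 -0.11583 +0.16251]
  R  [+0.15634 +0.95167 -0.26435]
  R  [-0.12404 +0.28444 +0.95064]
t = (-0.14832, +0.01418, +0.83134) m
tr R = 2.882193; θ = arccos((tr R − 1)/2) = 0.344937 rad = 19.763°
axis k = ((R−Rᵀ)₃₂, (R−Rᵀ)₁₃, (R−Rᵀ)₂₁) / (2 sinθ) = (+0.811479, +0.423720, +0.402447)
rvec = θ·k = (+0.279909, +0.146157, +0.138819)

rvec=(0.2799, 0.1462, 0.1388) tvec=(-0.1483, 0.0142, 0.8313)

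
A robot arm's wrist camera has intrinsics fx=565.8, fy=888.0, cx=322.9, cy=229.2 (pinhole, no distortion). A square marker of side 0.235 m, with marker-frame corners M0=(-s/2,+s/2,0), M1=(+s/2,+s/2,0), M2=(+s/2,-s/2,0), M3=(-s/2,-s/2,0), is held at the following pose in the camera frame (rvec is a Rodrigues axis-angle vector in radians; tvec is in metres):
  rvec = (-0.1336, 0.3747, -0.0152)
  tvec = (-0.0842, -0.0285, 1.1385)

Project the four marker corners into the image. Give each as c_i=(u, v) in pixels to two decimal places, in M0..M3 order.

c0=(228.39, 299.74) c1=(335.46, 297.69) c2=(336.29, 109.67) c3=(231.95, 125.10)

Intrinsics K: fx=565.8, fy=888.0, cx=322.9, cy=229.2
Marker side s = 0.235 m; corners in marker frame (Z=0):
  M0 = (-0.1175, +0.1175, 0)
  M1 = (+0.1175, +0.1175, 0)
  M2 = (+0.1175, -0.1175, 0)
  M3 = (-0.1175, -0.1175, 0)
rvec = (-0.1336, 0.3747, -0.0152), |rvec| = θ = 0.39810 rad = 22.809°
Rodrigues: sinθ=0.38766, 1−cosθ=0.07820; R = I + sinθ·[k]× + (1−cosθ)·[k]×²:
    [+0.93061 -0.00990 +0.36588]
    [-0.03950 +0.99108 +0.12729]
    [-0.36388 -0.13291 +0.92191]
t = (-0.0842, -0.0285, 1.1385) m
M0: Pc = R·M0+t = (-0.19471, +0.09259, +1.16564); u = 565.8·(-0.19471)/1.16564 + 322.9 = 228.3881, v = 888.0·(+0.09259)/1.16564 + 229.2 = 299.7389
M1: Pc = R·M1+t = (+0.02398, +0.08331, +1.08013); u = 565.8·(+0.02398)/1.08013 + 322.9 = 335.4631, v = 888.0·(+0.08331)/1.08013 + 229.2 = 297.6914
M2: Pc = R·M2+t = (+0.02631, -0.14959, +1.11136); u = 565.8·(+0.02631)/1.11136 + 322.9 = 336.2944, v = 888.0·(-0.14959)/1.11136 + 229.2 = 109.6719
M3: Pc = R·M3+t = (-0.19238, -0.14031, +1.19687); u = 565.8·(-0.19238)/1.19687 + 322.9 = 231.9543, v = 888.0·(-0.14031)/1.19687 + 229.2 = 125.0992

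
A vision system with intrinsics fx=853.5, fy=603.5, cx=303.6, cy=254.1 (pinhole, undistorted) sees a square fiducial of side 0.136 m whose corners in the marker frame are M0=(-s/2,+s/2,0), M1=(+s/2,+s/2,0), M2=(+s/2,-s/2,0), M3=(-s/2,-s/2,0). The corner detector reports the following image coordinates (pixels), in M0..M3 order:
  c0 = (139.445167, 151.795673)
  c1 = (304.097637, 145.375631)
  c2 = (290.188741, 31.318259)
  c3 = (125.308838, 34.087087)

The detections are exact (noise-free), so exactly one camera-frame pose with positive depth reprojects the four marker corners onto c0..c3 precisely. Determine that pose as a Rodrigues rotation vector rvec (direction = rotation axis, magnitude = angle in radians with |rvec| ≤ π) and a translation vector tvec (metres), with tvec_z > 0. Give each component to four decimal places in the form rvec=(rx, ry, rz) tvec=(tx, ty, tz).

rvec=(-0.0137, -0.1633, -0.0852) tvec=(-0.0723, -0.1909, 0.7045)

Intrinsics K: fx=853.5, fy=603.5, cx=303.6, cy=254.1
Marker side s = 0.136 m; corners in marker frame (Z=0):
  M0 = (-0.0680, +0.0680, 0)
  M1 = (+0.0680, +0.0680, 0)
  M2 = (+0.0680, -0.0680, 0)
  M3 = (-0.0680, -0.0680, 0)
Detected image corners:
  c0 = (139.445167, 151.795673) px
  c1 = (304.097637, 145.375631) px
  c2 = (290.188741, 31.318259) px
  c3 = (125.308838, 34.087087) px
Planar DLT: solve 8×8 A·h = b for H (H[2,2]=1):
  H  [+1261.18992 +101.04651 +216.05129]
  H  [-12.80821 +851.00529 +90.57046]
  H  [+0.23130 -0.00954 +1.00000]
B = K⁻¹H; ‖b₁‖=1.419397, ‖b₂‖=1.419397; λ = 2/(‖b₁‖+‖b₂‖) = 0.704524, sign → tz>0 ⇒ λ=+0.704524
r₁ = λ·B[:,0] = (+0.98309,-0.08356,+0.16295); r₂ = λ·B[:,1] = (+0.08580,+0.99629,-0.00672)
r₃ = r₁×r₂ = (-0.16179,+0.02059,+0.98661); SVD([r₁ r₂ r₃]) → R = UVᵀ:
  R  [+0.98309 +0.08580 -0.16179]
  R  [-0.08356 +0.99629 +0.02059]
  R  [+0.16295 -0.00672 +0.98661]
t = (-0.07227, -0.19090, +0.70452) m
tr R = 2.965989; θ = arccos((tr R − 1)/2) = 0.184683 rad = 10.582°
axis k = ((R−Rᵀ)₃₂, (R−Rᵀ)₁₃, (R−Rᵀ)₂₁) / (2 sinθ) = (-0.074341, -0.884208, -0.461139)
rvec = θ·k = (-0.013730, -0.163298, -0.085164)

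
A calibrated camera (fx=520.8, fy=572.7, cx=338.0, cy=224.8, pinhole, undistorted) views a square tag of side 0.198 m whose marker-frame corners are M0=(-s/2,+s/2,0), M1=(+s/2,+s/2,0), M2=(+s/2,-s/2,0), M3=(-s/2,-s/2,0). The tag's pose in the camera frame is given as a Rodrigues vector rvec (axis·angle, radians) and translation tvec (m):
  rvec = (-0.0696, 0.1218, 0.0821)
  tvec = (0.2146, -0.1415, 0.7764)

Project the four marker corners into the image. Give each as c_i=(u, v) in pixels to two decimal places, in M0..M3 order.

Intrinsics K: fx=520.8, fy=572.7, cx=338.0, cy=224.8
Marker side s = 0.198 m; corners in marker frame (Z=0):
  M0 = (-0.0990, +0.0990, 0)
  M1 = (+0.0990, +0.0990, 0)
  M2 = (+0.0990, -0.0990, 0)
  M3 = (-0.0990, -0.0990, 0)
rvec = (-0.0696, 0.1218, 0.0821), |rvec| = θ = 0.16254 rad = 9.313°
Rodrigues: sinθ=0.16183, 1−cosθ=0.01318; R = I + sinθ·[k]× + (1−cosθ)·[k]×²:
    [+0.98924 -0.08597 +0.11841]
    [+0.07751 +0.99422 +0.07428]
    [-0.12412 -0.06431 +0.99018]
t = (0.2146, -0.1415, 0.7764) m
M0: Pc = R·M0+t = (+0.10815, -0.05075, +0.78232); u = 520.8·(+0.10815)/0.78232 + 338.0 = 409.9999, v = 572.7·(-0.05075)/0.78232 + 224.8 = 187.6515
M1: Pc = R·M1+t = (+0.30402, -0.03540, +0.75775); u = 520.8·(+0.30402)/0.75775 + 338.0 = 546.9557, v = 572.7·(-0.03540)/0.75775 + 224.8 = 198.0459
M2: Pc = R·M2+t = (+0.32105, -0.23225, +0.77048); u = 520.8·(+0.32105)/0.77048 + 338.0 = 555.0084, v = 572.7·(-0.23225)/0.77048 + 224.8 = 52.1644
M3: Pc = R·M3+t = (+0.12518, -0.24760, +0.79505); u = 520.8·(+0.12518)/0.79505 + 338.0 = 419.9969, v = 572.7·(-0.24760)/0.79505 + 224.8 = 46.4457

c0=(410.00, 187.65) c1=(546.96, 198.05) c2=(555.01, 52.16) c3=(420.00, 46.45)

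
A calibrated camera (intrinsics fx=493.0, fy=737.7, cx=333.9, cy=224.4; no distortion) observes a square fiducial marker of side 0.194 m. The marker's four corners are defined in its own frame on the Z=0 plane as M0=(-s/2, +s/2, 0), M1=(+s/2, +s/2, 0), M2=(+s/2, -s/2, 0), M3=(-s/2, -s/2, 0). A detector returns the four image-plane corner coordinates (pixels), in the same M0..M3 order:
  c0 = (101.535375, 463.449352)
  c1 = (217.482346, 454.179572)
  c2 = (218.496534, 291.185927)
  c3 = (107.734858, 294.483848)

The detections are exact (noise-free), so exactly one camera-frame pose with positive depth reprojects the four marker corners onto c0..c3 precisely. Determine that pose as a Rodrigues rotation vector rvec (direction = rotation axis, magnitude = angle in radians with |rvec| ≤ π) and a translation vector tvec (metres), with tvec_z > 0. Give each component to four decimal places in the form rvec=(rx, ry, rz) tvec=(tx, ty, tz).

Intrinsics K: fx=493.0, fy=737.7, cx=333.9, cy=224.4
Marker side s = 0.194 m; corners in marker frame (Z=0):
  M0 = (-0.0970, +0.0970, 0)
  M1 = (+0.0970, +0.0970, 0)
  M2 = (+0.0970, -0.0970, 0)
  M3 = (-0.0970, -0.0970, 0)
Detected image corners:
  c0 = (101.535375, 463.449352) px
  c1 = (217.482346, 454.179572) px
  c2 = (218.496534, 291.185927) px
  c3 = (107.734858, 294.483848) px
Planar DLT: solve 8×8 A·h = b for H (H[2,2]=1):
  H  [+612.51375 -55.49215 +162.32424]
  H  [+34.37860 +768.79717 +373.91793]
  H  [+0.17675 -0.23017 +1.00000]
B = K⁻¹H; ‖b₁‖=1.136564, ‖b₂‖=1.136564; λ = 2/(‖b₁‖+‖b₂‖) = 0.879845, sign → tz>0 ⇒ λ=+0.879845
r₁ = λ·B[:,0] = (+0.98781,-0.00630,+0.15551); r₂ = λ·B[:,1] = (+0.03812,+0.97854,-0.20251)
r₃ = r₁×r₂ = (-0.15090,+0.20598,+0.96685); SVD([r₁ r₂ r₃]) → R = UVᵀ:
  R  [+0.98781 +0.03812 -0.15090]
  R  [-0.00630 +0.97854 +0.20598]
  R  [+0.15551 -0.20251 +0.96685]
t = (-0.30621, +0.17833, +0.87985) m
tr R = 2.933204; θ = arccos((tr R − 1)/2) = 0.259174 rad = 14.850°
axis k = ((R−Rᵀ)₃₂, (R−Rᵀ)₁₃, (R−Rᵀ)₂₁) / (2 sinθ) = (-0.796953, -0.597791, -0.086673)
rvec = θ·k = (-0.206549, -0.154932, -0.022463)

rvec=(-0.2065, -0.1549, -0.0225) tvec=(-0.3062, 0.1783, 0.8798)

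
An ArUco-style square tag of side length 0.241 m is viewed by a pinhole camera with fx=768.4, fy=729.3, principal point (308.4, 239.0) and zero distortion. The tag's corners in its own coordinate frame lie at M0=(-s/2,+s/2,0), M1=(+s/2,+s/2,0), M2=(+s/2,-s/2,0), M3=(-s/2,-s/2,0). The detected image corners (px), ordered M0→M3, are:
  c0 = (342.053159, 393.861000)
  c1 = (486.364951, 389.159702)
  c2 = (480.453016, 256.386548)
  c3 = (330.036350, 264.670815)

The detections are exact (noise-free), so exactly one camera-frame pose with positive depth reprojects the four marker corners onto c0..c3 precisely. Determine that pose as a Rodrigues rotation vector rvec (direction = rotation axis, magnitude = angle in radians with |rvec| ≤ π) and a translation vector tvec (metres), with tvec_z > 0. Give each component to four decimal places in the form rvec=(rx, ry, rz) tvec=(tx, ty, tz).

Intrinsics K: fx=768.4, fy=729.3, cx=308.4, cy=239.0
Marker side s = 0.241 m; corners in marker frame (Z=0):
  M0 = (-0.1205, +0.1205, 0)
  M1 = (+0.1205, +0.1205, 0)
  M2 = (+0.1205, -0.1205, 0)
  M3 = (-0.1205, -0.1205, 0)
Detected image corners:
  c0 = (342.053159, 393.861000) px
  c1 = (486.364951, 389.159702) px
  c2 = (480.453016, 256.386548) px
  c3 = (330.036350, 264.670815) px
Planar DLT: solve 8×8 A·h = b for H (H[2,2]=1):
  H  [+568.31224 +110.39580 +408.89383]
  H  [-60.90532 +601.51614 +327.46726]
  H  [-0.10467 +0.17826 +1.00000]
B = K⁻¹H; ‖b₁‖=0.790125, ‖b₂‖=0.790125; λ = 2/(‖b₁‖+‖b₂‖) = 1.265623, sign → tz>0 ⇒ λ=+1.265623
r₁ = λ·B[:,0] = (+0.98923,-0.06228,-0.13247); r₂ = λ·B[:,1] = (+0.09128,+0.96993,+0.22561)
r₃ = r₁×r₂ = (+0.11444,-0.23528,+0.96517); SVD([r₁ r₂ r₃]) → R = UVᵀ:
  R  [+0.98923 +0.09128 +0.11444]
  R  [-0.06228 +0.96993 -0.23528]
  R  [-0.13247 +0.22561 +0.96517]
t = (+0.16552, +0.15353, +1.26562) m
tr R = 2.924327; θ = arccos((tr R − 1)/2) = 0.275962 rad = 15.811°
axis k = ((R−Rᵀ)₃₂, (R−Rᵀ)₁₃, (R−Rᵀ)₂₁) / (2 sinθ) = (+0.845757, +0.453085, -0.281795)
rvec = θ·k = (+0.233397, +0.125034, -0.077765)

rvec=(0.2334, 0.1250, -0.0778) tvec=(0.1655, 0.1535, 1.2656)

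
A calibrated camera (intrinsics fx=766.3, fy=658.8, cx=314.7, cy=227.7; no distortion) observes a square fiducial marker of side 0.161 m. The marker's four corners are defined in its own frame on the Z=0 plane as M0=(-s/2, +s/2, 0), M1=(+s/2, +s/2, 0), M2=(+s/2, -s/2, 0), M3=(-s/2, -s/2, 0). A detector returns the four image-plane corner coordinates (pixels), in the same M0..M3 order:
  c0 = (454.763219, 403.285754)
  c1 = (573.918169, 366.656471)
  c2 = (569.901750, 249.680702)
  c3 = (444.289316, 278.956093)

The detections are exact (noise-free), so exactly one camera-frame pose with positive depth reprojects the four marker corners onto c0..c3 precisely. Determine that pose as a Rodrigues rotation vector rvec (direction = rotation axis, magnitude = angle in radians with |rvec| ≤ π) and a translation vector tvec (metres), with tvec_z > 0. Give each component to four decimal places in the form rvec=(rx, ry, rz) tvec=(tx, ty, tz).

Intrinsics K: fx=766.3, fy=658.8, cx=314.7, cy=227.7
Marker side s = 0.161 m; corners in marker frame (Z=0):
  M0 = (-0.0805, +0.0805, 0)
  M1 = (+0.0805, +0.0805, 0)
  M2 = (+0.0805, -0.0805, 0)
  M3 = (-0.0805, -0.0805, 0)
Detected image corners:
  c0 = (454.763219, 403.285754) px
  c1 = (573.918169, 366.656471) px
  c2 = (569.901750, 249.680702) px
  c3 = (444.289316, 278.956093) px
Planar DLT: solve 8×8 A·h = b for H (H[2,2]=1):
  H  [+994.91797 +197.70689 +513.07481]
  H  [-55.68177 +846.09111 +325.49290]
  H  [+0.46064 +0.30046 +1.00000]
B = K⁻¹H; ‖b₁‖=1.225498, ‖b₂‖=1.225498; λ = 2/(‖b₁‖+‖b₂‖) = 0.815995, sign → tz>0 ⇒ λ=+0.815995
r₁ = λ·B[:,0] = (+0.90508,-0.19888,+0.37588); r₂ = λ·B[:,1] = (+0.10984,+0.96324,+0.24517)
r₃ = r₁×r₂ = (-0.41082,-0.18061,+0.89365); SVD([r₁ r₂ r₃]) → R = UVᵀ:
  R  [+0.90508 +0.10984 -0.41082]
  R  [-0.19888 +0.96324 -0.18061]
  R  [+0.37588 +0.24517 +0.89365]
t = (+0.21124, +0.12113, +0.81600) m
tr R = 2.761960; θ = arccos((tr R − 1)/2) = 0.492867 rad = 28.239°
axis k = ((R−Rᵀ)₃₂, (R−Rᵀ)₁₃, (R−Rᵀ)₂₁) / (2 sinθ) = (+0.449944, -0.831335, -0.326241)
rvec = θ·k = (+0.221762, -0.409737, -0.160793)

rvec=(0.2218, -0.4097, -0.1608) tvec=(0.2112, 0.1211, 0.8160)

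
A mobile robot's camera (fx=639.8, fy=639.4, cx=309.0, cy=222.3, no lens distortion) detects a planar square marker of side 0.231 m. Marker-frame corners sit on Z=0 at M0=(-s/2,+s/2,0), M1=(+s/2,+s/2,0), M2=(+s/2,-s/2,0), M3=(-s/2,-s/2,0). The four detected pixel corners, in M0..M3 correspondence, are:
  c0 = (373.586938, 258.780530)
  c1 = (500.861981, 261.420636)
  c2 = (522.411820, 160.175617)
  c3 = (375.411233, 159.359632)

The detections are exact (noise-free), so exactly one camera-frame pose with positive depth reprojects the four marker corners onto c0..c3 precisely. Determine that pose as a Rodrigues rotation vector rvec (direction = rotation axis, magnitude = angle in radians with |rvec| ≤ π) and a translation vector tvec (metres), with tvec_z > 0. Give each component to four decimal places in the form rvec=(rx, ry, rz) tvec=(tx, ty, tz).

Intrinsics K: fx=639.8, fy=639.4, cx=309.0, cy=222.3
Marker side s = 0.231 m; corners in marker frame (Z=0):
  M0 = (-0.1155, +0.1155, 0)
  M1 = (+0.1155, +0.1155, 0)
  M2 = (+0.1155, -0.1155, 0)
  M3 = (-0.1155, -0.1155, 0)
Detected image corners:
  c0 = (373.586938, 258.780530) px
  c1 = (500.861981, 261.420636) px
  c2 = (522.411820, 160.175617) px
  c3 = (375.411233, 159.359632) px
Planar DLT: solve 8×8 A·h = b for H (H[2,2]=1):
  H  [+551.07221 +222.36154 +441.94566]
  H  [-10.98539 +563.42370 +213.48901]
  H  [-0.08930 +0.61506 +1.00000]
B = K⁻¹H; ‖b₁‖=0.908950, ‖b₂‖=0.908950; λ = 2/(‖b₁‖+‖b₂‖) = 1.100170, sign → tz>0 ⇒ λ=+1.100170
r₁ = λ·B[:,0] = (+0.99505,+0.01525,-0.09824); r₂ = λ·B[:,1] = (+0.05555,+0.73418,+0.67667)
r₃ = r₁×r₂ = (+0.08245,-0.67878,+0.72970); SVD([r₁ r₂ r₃]) → R = UVᵀ:
  R  [+0.99505 +0.05555 +0.08245]
  R  [+0.01525 +0.73418 -0.67878]
  R  [-0.09824 +0.67667 +0.72970]
t = (+0.22861, -0.01516, +1.10017) m
tr R = 2.458929; θ = arccos((tr R − 1)/2) = 0.753257 rad = 43.158°
axis k = ((R−Rᵀ)₃₂, (R−Rᵀ)₁₃, (R−Rᵀ)₂₁) / (2 sinθ) = (+0.990801, +0.132082, -0.029458)
rvec = θ·k = (+0.746328, +0.099491, -0.022190)

rvec=(0.7463, 0.0995, -0.0222) tvec=(0.2286, -0.0152, 1.1002)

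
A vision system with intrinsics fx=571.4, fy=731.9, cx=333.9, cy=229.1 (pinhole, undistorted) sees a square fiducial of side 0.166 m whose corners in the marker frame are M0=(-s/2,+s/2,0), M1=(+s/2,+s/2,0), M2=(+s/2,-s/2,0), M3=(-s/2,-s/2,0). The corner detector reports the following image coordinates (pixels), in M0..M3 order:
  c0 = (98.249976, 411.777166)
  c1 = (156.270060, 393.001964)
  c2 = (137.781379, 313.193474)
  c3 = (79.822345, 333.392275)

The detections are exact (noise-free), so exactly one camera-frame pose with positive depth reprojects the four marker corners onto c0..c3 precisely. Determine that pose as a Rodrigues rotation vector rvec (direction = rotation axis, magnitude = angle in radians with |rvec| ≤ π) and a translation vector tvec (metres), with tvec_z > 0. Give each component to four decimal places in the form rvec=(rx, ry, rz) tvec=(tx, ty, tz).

rvec=(0.0586, 0.1440, -0.2712) tvec=(-0.5547, 0.2684, 1.4668)

Intrinsics K: fx=571.4, fy=731.9, cx=333.9, cy=229.1
Marker side s = 0.166 m; corners in marker frame (Z=0):
  M0 = (-0.0830, +0.0830, 0)
  M1 = (+0.0830, +0.0830, 0)
  M2 = (+0.0830, -0.0830, 0)
  M3 = (-0.0830, -0.0830, 0)
Detected image corners:
  c0 = (98.249976, 411.777166) px
  c1 = (156.270060, 393.001964) px
  c2 = (137.781379, 313.193474) px
  c3 = (79.822345, 333.392275) px
Planar DLT: solve 8×8 A·h = b for H (H[2,2]=1):
  H  [+337.29740 +114.27521 +117.80551]
  H  [-154.38759 +485.92748 +363.00944]
  H  [-0.10199 +0.02612 +1.00000]
B = K⁻¹H; ‖b₁‖=0.681773, ‖b₂‖=0.681773; λ = 2/(‖b₁‖+‖b₂‖) = 1.466764, sign → tz>0 ⇒ λ=+1.466764
r₁ = λ·B[:,0] = (+0.95325,-0.26258,-0.14959); r₂ = λ·B[:,1] = (+0.27095,+0.96183,+0.03831)
r₃ = r₁×r₂ = (+0.13382,-0.07705,+0.98801); SVD([r₁ r₂ r₃]) → R = UVᵀ:
  R  [+0.95325 +0.27095 +0.13382]
  R  [-0.26258 +0.96183 -0.07705]
  R  [-0.14959 +0.03831 +0.98801]
t = (-0.55471, +0.26836, +1.46676) m
tr R = 2.903081; θ = arccos((tr R − 1)/2) = 0.312590 rad = 17.910°
axis k = ((R−Rᵀ)₃₂, (R−Rᵀ)₁₃, (R−Rᵀ)₂₁) / (2 sinθ) = (+0.187574, +0.460799, -0.867456)
rvec = θ·k = (+0.058634, +0.144041, -0.271158)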